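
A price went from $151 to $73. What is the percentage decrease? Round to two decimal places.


Find the absolute change:
|73 - 151| = 78
Divide by original and multiply by 100:
78 / 151 x 100 = 51.6556...% ≈ 51.66%

51.66%


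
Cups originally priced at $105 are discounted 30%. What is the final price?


Calculate the discount amount:
30% of $105 = $31.50
Subtract from original:
$105 - $31.50 = $73.50

$73.50


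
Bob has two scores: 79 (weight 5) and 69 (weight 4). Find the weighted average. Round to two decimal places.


Weighted sum:
5 x 79 + 4 x 69 = 671
Total weight:
5 + 4 = 9
Weighted average:
671 / 9 = 74.5555... ≈ 74.56

74.56


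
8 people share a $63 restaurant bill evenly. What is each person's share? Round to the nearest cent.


Total bill: $63
Number of people: 8
Each pays: $63 / 8 = $7.875 ≈ $7.88

$7.88


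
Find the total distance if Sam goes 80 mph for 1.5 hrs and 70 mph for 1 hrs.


Leg 1 distance:
80 x 1.5 = 120 miles
Leg 2 distance:
70 x 1 = 70 miles
Total distance:
120 + 70 = 190 miles

190 miles


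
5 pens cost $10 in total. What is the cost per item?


Total cost: $10
Number of items: 5
Unit price: $10 / 5 = $2

$2


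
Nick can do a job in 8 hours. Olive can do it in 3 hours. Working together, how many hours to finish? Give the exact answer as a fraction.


Nick's rate: 1/8 of the job per hour
Olive's rate: 1/3 of the job per hour
Combined rate: 1/8 + 1/3 = 11/24 per hour
Time = 1 / (11/24) = 24/11 hours (≈ 2.18 hours)

24/11 hours


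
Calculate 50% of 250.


Convert percentage to decimal:
50% = 0.5
Multiply:
250 x 0.5 = 125

125


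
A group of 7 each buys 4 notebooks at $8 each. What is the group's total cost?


Cost per person:
4 x $8 = $32
Group total:
7 x $32 = $224

$224


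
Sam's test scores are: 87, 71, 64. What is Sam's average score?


Add the scores:
87 + 71 + 64 = 222
Divide by the number of tests:
222 / 3 = 74

74


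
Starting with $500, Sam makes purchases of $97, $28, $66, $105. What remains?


Add up expenses:
$97 + $28 + $66 + $105 = $296
Subtract from budget:
$500 - $296 = $204

$204


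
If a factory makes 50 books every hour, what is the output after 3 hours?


Production rate: 50 books per hour
Time: 3 hours
Total: 50 x 3 = 150 books

150 books


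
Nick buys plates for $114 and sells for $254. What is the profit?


Selling price = $254
Cost price = $114
Profit = selling price - cost price:
Profit = $254 - $114 = $140

$140


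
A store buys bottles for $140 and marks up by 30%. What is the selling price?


Calculate the markup amount:
30% of $140 = $42
Add to cost:
$140 + $42 = $182

$182


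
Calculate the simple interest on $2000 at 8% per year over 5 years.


Use the formula I = P x R x T / 100
P x R x T = 2000 x 8 x 5 = 80000
I = 80000 / 100 = $800

$800


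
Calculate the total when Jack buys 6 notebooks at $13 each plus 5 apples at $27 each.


Cost of notebooks:
6 x $13 = $78
Cost of apples:
5 x $27 = $135
Add both:
$78 + $135 = $213

$213


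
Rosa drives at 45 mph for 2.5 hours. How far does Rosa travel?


Use the formula: distance = speed x time
Speed = 45 mph, Time = 2.5 hours
45 x 2.5 = 112.5 miles

112.5 miles


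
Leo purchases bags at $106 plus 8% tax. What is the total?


Calculate the tax:
8% of $106 = $8.48
Add tax to price:
$106 + $8.48 = $114.48

$114.48


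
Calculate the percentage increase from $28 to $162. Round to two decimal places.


Find the absolute change:
|162 - 28| = 134
Divide by original and multiply by 100:
134 / 28 x 100 = 478.5714...% ≈ 478.57%

478.57%


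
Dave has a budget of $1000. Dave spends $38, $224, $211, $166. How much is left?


Add up expenses:
$38 + $224 + $211 + $166 = $639
Subtract from budget:
$1000 - $639 = $361

$361


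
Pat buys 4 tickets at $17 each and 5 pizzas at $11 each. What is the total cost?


Cost of tickets:
4 x $17 = $68
Cost of pizzas:
5 x $11 = $55
Add both:
$68 + $55 = $123

$123


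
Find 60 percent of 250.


Convert percentage to decimal:
60% = 0.6
Multiply:
250 x 0.6 = 150

150


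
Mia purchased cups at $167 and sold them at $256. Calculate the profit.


Selling price = $256
Cost price = $167
Profit = selling price - cost price:
Profit = $256 - $167 = $89

$89


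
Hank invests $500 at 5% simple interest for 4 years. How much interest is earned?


Use the formula I = P x R x T / 100
P x R x T = 500 x 5 x 4 = 10000
I = 10000 / 100 = $100

$100


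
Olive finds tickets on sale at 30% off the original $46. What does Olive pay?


Calculate the discount amount:
30% of $46 = $13.80
Subtract from original:
$46 - $13.80 = $32.20

$32.20


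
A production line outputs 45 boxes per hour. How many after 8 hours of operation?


Production rate: 45 boxes per hour
Time: 8 hours
Total: 45 x 8 = 360 boxes

360 boxes


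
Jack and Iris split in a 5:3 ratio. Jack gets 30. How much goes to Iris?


Find the multiplier:
30 / 5 = 6
Apply to Iris's share:
3 x 6 = 18

18


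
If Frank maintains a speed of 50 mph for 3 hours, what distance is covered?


Use the formula: distance = speed x time
Speed = 50 mph, Time = 3 hours
50 x 3 = 150 miles

150 miles


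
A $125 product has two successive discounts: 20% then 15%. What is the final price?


First discount:
20% of $125 = $25
Price after first discount:
$125 - $25 = $100
Second discount:
15% of $100 = $15
Final price:
$100 - $15 = $85

$85


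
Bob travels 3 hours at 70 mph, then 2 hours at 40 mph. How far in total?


Leg 1 distance:
70 x 3 = 210 miles
Leg 2 distance:
40 x 2 = 80 miles
Total distance:
210 + 80 = 290 miles

290 miles


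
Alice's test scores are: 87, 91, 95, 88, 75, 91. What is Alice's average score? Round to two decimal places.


Add the scores:
87 + 91 + 95 + 88 + 75 + 91 = 527
Divide by the number of tests:
527 / 6 = 87.8333... ≈ 87.83

87.83


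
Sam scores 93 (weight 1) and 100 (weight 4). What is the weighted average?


Weighted sum:
1 x 93 + 4 x 100 = 493
Total weight:
1 + 4 = 5
Weighted average:
493 / 5 = 98.6

98.6


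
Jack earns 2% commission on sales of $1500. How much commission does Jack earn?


Convert rate to decimal:
2% = 0.02
Multiply by sales:
$1500 x 0.02 = $30

$30


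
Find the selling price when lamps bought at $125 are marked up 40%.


Calculate the markup amount:
40% of $125 = $50
Add to cost:
$125 + $50 = $175

$175


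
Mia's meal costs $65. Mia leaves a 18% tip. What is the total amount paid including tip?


Calculate the tip:
18% of $65 = $11.70
Add tip to meal cost:
$65 + $11.70 = $76.70

$76.70


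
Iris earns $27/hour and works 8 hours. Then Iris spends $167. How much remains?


Calculate earnings:
8 x $27 = $216
Subtract spending:
$216 - $167 = $49

$49


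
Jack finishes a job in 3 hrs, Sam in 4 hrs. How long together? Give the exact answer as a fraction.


Jack's rate: 1/3 of the job per hour
Sam's rate: 1/4 of the job per hour
Combined rate: 1/3 + 1/4 = 7/12 per hour
Time = 1 / (7/12) = 12/7 hours (≈ 1.71 hours)

12/7 hours


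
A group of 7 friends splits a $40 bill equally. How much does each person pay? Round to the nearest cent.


Total bill: $40
Number of people: 7
Each pays: $40 / 7 = $5.7142... ≈ $5.71

$5.71


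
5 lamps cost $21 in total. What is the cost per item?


Total cost: $21
Number of items: 5
Unit price: $21 / 5 = $4.20

$4.20


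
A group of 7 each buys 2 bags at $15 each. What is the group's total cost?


Cost per person:
2 x $15 = $30
Group total:
7 x $30 = $210

$210


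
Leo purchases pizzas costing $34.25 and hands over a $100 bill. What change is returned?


Start with the amount paid:
$100
Subtract the price:
$100 - $34.25 = $65.75

$65.75


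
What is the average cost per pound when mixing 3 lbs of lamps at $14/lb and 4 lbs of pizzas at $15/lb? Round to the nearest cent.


Cost of lamps:
3 x $14 = $42
Cost of pizzas:
4 x $15 = $60
Total cost: $42 + $60 = $102
Total weight: 7 lbs
Average: $102 / 7 = $14.5714... ≈ $14.57/lb

$14.57/lb


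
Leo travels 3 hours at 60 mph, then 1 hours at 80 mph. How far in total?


Leg 1 distance:
60 x 3 = 180 miles
Leg 2 distance:
80 x 1 = 80 miles
Total distance:
180 + 80 = 260 miles

260 miles


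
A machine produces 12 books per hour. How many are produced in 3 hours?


Production rate: 12 books per hour
Time: 3 hours
Total: 12 x 3 = 36 books

36 books


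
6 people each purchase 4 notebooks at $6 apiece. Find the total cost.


Cost per person:
4 x $6 = $24
Group total:
6 x $24 = $144

$144


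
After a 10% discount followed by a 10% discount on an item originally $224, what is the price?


First discount:
10% of $224 = $22.40
Price after first discount:
$224 - $22.40 = $201.60
Second discount:
10% of $201.60 = $20.16
Final price:
$201.60 - $20.16 = $181.44

$181.44


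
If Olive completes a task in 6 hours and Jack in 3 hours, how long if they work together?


Olive's rate: 1/6 of the job per hour
Jack's rate: 1/3 of the job per hour
Combined rate: 1/6 + 1/3 = 1/2 per hour
Time = 1 / (1/2) = 2 hours

2 hours


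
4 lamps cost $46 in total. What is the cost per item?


Total cost: $46
Number of items: 4
Unit price: $46 / 4 = $11.50

$11.50


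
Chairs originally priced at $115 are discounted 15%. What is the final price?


Calculate the discount amount:
15% of $115 = $17.25
Subtract from original:
$115 - $17.25 = $97.75

$97.75


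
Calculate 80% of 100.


Convert percentage to decimal:
80% = 0.8
Multiply:
100 x 0.8 = 80

80


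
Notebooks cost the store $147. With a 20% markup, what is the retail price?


Calculate the markup amount:
20% of $147 = $29.40
Add to cost:
$147 + $29.40 = $176.40

$176.40


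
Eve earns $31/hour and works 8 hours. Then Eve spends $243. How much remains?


Calculate earnings:
8 x $31 = $248
Subtract spending:
$248 - $243 = $5

$5


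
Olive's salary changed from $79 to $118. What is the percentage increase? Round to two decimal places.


Find the absolute change:
|118 - 79| = 39
Divide by original and multiply by 100:
39 / 79 x 100 = 49.3670...% ≈ 49.37%

49.37%


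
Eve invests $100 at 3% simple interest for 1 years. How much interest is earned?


Use the formula I = P x R x T / 100
P x R x T = 100 x 3 x 1 = 300
I = 300 / 100 = $3

$3


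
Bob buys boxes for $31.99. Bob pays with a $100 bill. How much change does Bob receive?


Start with the amount paid:
$100
Subtract the price:
$100 - $31.99 = $68.01

$68.01


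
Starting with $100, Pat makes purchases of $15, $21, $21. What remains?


Add up expenses:
$15 + $21 + $21 = $57
Subtract from budget:
$100 - $57 = $43

$43


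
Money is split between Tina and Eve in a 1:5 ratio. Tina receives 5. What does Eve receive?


Find the multiplier:
5 / 1 = 5
Apply to Eve's share:
5 x 5 = 25

25


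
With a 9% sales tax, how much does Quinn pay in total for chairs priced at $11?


Calculate the tax:
9% of $11 = $0.99
Add tax to price:
$11 + $0.99 = $11.99

$11.99


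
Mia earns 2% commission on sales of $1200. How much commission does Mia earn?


Convert rate to decimal:
2% = 0.02
Multiply by sales:
$1200 x 0.02 = $24

$24


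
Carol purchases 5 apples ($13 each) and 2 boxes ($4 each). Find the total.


Cost of apples:
5 x $13 = $65
Cost of boxes:
2 x $4 = $8
Add both:
$65 + $8 = $73

$73


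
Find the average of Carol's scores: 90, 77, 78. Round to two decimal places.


Add the scores:
90 + 77 + 78 = 245
Divide by the number of tests:
245 / 3 = 81.6666... ≈ 81.67

81.67


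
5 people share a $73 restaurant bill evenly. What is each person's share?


Total bill: $73
Number of people: 5
Each pays: $73 / 5 = $14.60

$14.60


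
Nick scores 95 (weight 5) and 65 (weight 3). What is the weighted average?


Weighted sum:
5 x 95 + 3 x 65 = 670
Total weight:
5 + 3 = 8
Weighted average:
670 / 8 = 83.75

83.75


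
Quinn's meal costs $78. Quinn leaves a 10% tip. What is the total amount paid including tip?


Calculate the tip:
10% of $78 = $7.80
Add tip to meal cost:
$78 + $7.80 = $85.80

$85.80


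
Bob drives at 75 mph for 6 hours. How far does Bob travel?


Use the formula: distance = speed x time
Speed = 75 mph, Time = 6 hours
75 x 6 = 450 miles

450 miles


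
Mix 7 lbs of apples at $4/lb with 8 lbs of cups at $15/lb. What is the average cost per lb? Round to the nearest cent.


Cost of apples:
7 x $4 = $28
Cost of cups:
8 x $15 = $120
Total cost: $28 + $120 = $148
Total weight: 15 lbs
Average: $148 / 15 = $9.8666... ≈ $9.87/lb

$9.87/lb


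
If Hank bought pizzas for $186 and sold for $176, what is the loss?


Selling price = $176
Cost price = $186
Loss = cost price - selling price:
Loss = $186 - $176 = $10

$10


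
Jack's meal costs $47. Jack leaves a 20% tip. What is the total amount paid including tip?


Calculate the tip:
20% of $47 = $9.40
Add tip to meal cost:
$47 + $9.40 = $56.40

$56.40


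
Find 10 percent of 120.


Convert percentage to decimal:
10% = 0.1
Multiply:
120 x 0.1 = 12

12


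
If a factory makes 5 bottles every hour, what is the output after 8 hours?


Production rate: 5 bottles per hour
Time: 8 hours
Total: 5 x 8 = 40 bottles

40 bottles


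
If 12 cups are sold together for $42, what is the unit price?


Total cost: $42
Number of items: 12
Unit price: $42 / 12 = $3.50

$3.50


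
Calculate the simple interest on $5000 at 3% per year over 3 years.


Use the formula I = P x R x T / 100
P x R x T = 5000 x 3 x 3 = 45000
I = 45000 / 100 = $450

$450


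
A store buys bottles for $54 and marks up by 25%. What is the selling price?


Calculate the markup amount:
25% of $54 = $13.50
Add to cost:
$54 + $13.50 = $67.50

$67.50


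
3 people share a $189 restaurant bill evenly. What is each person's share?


Total bill: $189
Number of people: 3
Each pays: $189 / 3 = $63

$63


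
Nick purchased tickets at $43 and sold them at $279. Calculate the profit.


Selling price = $279
Cost price = $43
Profit = selling price - cost price:
Profit = $279 - $43 = $236

$236


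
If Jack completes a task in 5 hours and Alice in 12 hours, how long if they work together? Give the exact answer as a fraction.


Jack's rate: 1/5 of the job per hour
Alice's rate: 1/12 of the job per hour
Combined rate: 1/5 + 1/12 = 17/60 per hour
Time = 1 / (17/60) = 60/17 hours (≈ 3.53 hours)

60/17 hours


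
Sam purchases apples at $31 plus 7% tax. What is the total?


Calculate the tax:
7% of $31 = $2.17
Add tax to price:
$31 + $2.17 = $33.17

$33.17


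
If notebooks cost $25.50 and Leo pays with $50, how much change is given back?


Start with the amount paid:
$50
Subtract the price:
$50 - $25.50 = $24.50

$24.50


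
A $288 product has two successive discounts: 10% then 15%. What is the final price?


First discount:
10% of $288 = $28.80
Price after first discount:
$288 - $28.80 = $259.20
Second discount:
15% of $259.20 = $38.88
Final price:
$259.20 - $38.88 = $220.32

$220.32


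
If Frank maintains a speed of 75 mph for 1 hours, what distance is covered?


Use the formula: distance = speed x time
Speed = 75 mph, Time = 1 hours
75 x 1 = 75 miles

75 miles


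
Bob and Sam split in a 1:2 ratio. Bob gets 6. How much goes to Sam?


Find the multiplier:
6 / 1 = 6
Apply to Sam's share:
2 x 6 = 12

12


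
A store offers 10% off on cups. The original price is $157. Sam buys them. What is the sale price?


Calculate the discount amount:
10% of $157 = $15.70
Subtract from original:
$157 - $15.70 = $141.30

$141.30


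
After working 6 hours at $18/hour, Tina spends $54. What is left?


Calculate earnings:
6 x $18 = $108
Subtract spending:
$108 - $54 = $54

$54


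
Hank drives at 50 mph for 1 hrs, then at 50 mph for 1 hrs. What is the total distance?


Leg 1 distance:
50 x 1 = 50 miles
Leg 2 distance:
50 x 1 = 50 miles
Total distance:
50 + 50 = 100 miles

100 miles


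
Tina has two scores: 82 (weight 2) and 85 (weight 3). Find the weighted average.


Weighted sum:
2 x 82 + 3 x 85 = 419
Total weight:
2 + 3 = 5
Weighted average:
419 / 5 = 83.8

83.8


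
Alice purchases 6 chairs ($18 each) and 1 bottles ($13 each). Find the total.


Cost of chairs:
6 x $18 = $108
Cost of bottles:
1 x $13 = $13
Add both:
$108 + $13 = $121

$121


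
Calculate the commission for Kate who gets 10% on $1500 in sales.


Convert rate to decimal:
10% = 0.1
Multiply by sales:
$1500 x 0.1 = $150

$150


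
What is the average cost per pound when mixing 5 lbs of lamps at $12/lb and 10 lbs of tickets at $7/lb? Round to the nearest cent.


Cost of lamps:
5 x $12 = $60
Cost of tickets:
10 x $7 = $70
Total cost: $60 + $70 = $130
Total weight: 15 lbs
Average: $130 / 15 = $8.6666... ≈ $8.67/lb

$8.67/lb


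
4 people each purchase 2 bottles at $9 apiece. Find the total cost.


Cost per person:
2 x $9 = $18
Group total:
4 x $18 = $72

$72


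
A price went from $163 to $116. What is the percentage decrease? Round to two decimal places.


Find the absolute change:
|116 - 163| = 47
Divide by original and multiply by 100:
47 / 163 x 100 = 28.8343...% ≈ 28.83%

28.83%


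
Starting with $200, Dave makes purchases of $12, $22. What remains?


Add up expenses:
$12 + $22 = $34
Subtract from budget:
$200 - $34 = $166

$166


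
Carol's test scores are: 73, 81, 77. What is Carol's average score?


Add the scores:
73 + 81 + 77 = 231
Divide by the number of tests:
231 / 3 = 77

77


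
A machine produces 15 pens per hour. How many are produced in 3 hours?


Production rate: 15 pens per hour
Time: 3 hours
Total: 15 x 3 = 45 pens

45 pens


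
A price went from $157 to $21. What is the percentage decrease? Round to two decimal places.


Find the absolute change:
|21 - 157| = 136
Divide by original and multiply by 100:
136 / 157 x 100 = 86.6242...% ≈ 86.62%

86.62%


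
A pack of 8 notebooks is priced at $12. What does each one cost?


Total cost: $12
Number of items: 8
Unit price: $12 / 8 = $1.50

$1.50


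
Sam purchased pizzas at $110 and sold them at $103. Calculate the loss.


Selling price = $103
Cost price = $110
Loss = cost price - selling price:
Loss = $110 - $103 = $7

$7


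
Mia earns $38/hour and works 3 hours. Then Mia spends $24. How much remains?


Calculate earnings:
3 x $38 = $114
Subtract spending:
$114 - $24 = $90

$90


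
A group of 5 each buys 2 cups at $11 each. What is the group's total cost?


Cost per person:
2 x $11 = $22
Group total:
5 x $22 = $110

$110


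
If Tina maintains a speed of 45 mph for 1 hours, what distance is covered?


Use the formula: distance = speed x time
Speed = 45 mph, Time = 1 hours
45 x 1 = 45 miles

45 miles


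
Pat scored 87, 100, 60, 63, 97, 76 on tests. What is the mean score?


Add the scores:
87 + 100 + 60 + 63 + 97 + 76 = 483
Divide by the number of tests:
483 / 6 = 80.5

80.5


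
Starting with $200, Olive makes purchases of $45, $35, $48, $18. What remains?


Add up expenses:
$45 + $35 + $48 + $18 = $146
Subtract from budget:
$200 - $146 = $54

$54


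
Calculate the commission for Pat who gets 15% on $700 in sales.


Convert rate to decimal:
15% = 0.15
Multiply by sales:
$700 x 0.15 = $105

$105


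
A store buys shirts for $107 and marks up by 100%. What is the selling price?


Calculate the markup amount:
100% of $107 = $107
Add to cost:
$107 + $107 = $214

$214


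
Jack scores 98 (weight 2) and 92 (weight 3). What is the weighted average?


Weighted sum:
2 x 98 + 3 x 92 = 472
Total weight:
2 + 3 = 5
Weighted average:
472 / 5 = 94.4

94.4


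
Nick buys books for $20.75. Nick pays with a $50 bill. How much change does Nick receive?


Start with the amount paid:
$50
Subtract the price:
$50 - $20.75 = $29.25

$29.25


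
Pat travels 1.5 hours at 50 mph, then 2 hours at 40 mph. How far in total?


Leg 1 distance:
50 x 1.5 = 75 miles
Leg 2 distance:
40 x 2 = 80 miles
Total distance:
75 + 80 = 155 miles

155 miles


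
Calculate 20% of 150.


Convert percentage to decimal:
20% = 0.2
Multiply:
150 x 0.2 = 30

30


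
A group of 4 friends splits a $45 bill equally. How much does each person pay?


Total bill: $45
Number of people: 4
Each pays: $45 / 4 = $11.25

$11.25


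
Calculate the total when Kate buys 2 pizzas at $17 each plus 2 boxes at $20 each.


Cost of pizzas:
2 x $17 = $34
Cost of boxes:
2 x $20 = $40
Add both:
$34 + $40 = $74

$74


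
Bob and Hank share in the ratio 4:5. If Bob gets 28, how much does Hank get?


Find the multiplier:
28 / 4 = 7
Apply to Hank's share:
5 x 7 = 35

35


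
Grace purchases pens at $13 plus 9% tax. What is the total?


Calculate the tax:
9% of $13 = $1.17
Add tax to price:
$13 + $1.17 = $14.17

$14.17


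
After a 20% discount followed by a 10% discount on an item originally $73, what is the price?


First discount:
20% of $73 = $14.60
Price after first discount:
$73 - $14.60 = $58.40
Second discount:
10% of $58.40 = $5.84
Final price:
$58.40 - $5.84 = $52.56

$52.56


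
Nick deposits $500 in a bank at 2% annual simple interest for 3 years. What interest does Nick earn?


Use the formula I = P x R x T / 100
P x R x T = 500 x 2 x 3 = 3000
I = 3000 / 100 = $30

$30


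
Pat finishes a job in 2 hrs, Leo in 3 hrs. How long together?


Pat's rate: 1/2 of the job per hour
Leo's rate: 1/3 of the job per hour
Combined rate: 1/2 + 1/3 = 5/6 per hour
Time = 1 / (5/6) = 6/5 = 1.2 hours

1.2 hours


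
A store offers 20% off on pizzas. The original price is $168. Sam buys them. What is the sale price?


Calculate the discount amount:
20% of $168 = $33.60
Subtract from original:
$168 - $33.60 = $134.40

$134.40


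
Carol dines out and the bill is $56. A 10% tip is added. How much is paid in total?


Calculate the tip:
10% of $56 = $5.60
Add tip to meal cost:
$56 + $5.60 = $61.60

$61.60


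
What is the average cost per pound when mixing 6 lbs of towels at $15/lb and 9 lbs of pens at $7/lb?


Cost of towels:
6 x $15 = $90
Cost of pens:
9 x $7 = $63
Total cost: $90 + $63 = $153
Total weight: 15 lbs
Average: $153 / 15 = $10.20/lb

$10.20/lb


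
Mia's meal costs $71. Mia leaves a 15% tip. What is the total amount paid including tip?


Calculate the tip:
15% of $71 = $10.65
Add tip to meal cost:
$71 + $10.65 = $81.65

$81.65


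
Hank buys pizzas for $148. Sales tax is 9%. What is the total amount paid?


Calculate the tax:
9% of $148 = $13.32
Add tax to price:
$148 + $13.32 = $161.32

$161.32


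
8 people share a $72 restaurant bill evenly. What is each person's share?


Total bill: $72
Number of people: 8
Each pays: $72 / 8 = $9

$9


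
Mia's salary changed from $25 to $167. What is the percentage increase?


Find the absolute change:
|167 - 25| = 142
Divide by original and multiply by 100:
142 / 25 x 100 = 568%

568%


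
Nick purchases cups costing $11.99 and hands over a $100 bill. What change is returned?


Start with the amount paid:
$100
Subtract the price:
$100 - $11.99 = $88.01

$88.01


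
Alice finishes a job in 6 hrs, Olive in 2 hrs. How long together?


Alice's rate: 1/6 of the job per hour
Olive's rate: 1/2 of the job per hour
Combined rate: 1/6 + 1/2 = 2/3 per hour
Time = 1 / (2/3) = 3/2 = 1.5 hours

1.5 hours


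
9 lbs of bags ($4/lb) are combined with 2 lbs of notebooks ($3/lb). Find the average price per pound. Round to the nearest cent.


Cost of bags:
9 x $4 = $36
Cost of notebooks:
2 x $3 = $6
Total cost: $36 + $6 = $42
Total weight: 11 lbs
Average: $42 / 11 = $3.8181... ≈ $3.82/lb

$3.82/lb


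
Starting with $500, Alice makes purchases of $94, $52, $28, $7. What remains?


Add up expenses:
$94 + $52 + $28 + $7 = $181
Subtract from budget:
$500 - $181 = $319

$319


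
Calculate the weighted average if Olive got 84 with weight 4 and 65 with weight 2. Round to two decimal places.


Weighted sum:
4 x 84 + 2 x 65 = 466
Total weight:
4 + 2 = 6
Weighted average:
466 / 6 = 77.6666... ≈ 77.67

77.67


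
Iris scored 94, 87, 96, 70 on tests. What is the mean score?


Add the scores:
94 + 87 + 96 + 70 = 347
Divide by the number of tests:
347 / 4 = 86.75

86.75


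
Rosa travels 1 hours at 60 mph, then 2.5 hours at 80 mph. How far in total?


Leg 1 distance:
60 x 1 = 60 miles
Leg 2 distance:
80 x 2.5 = 200 miles
Total distance:
60 + 200 = 260 miles

260 miles


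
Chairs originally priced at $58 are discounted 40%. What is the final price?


Calculate the discount amount:
40% of $58 = $23.20
Subtract from original:
$58 - $23.20 = $34.80

$34.80


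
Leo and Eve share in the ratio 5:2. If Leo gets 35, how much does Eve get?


Find the multiplier:
35 / 5 = 7
Apply to Eve's share:
2 x 7 = 14

14


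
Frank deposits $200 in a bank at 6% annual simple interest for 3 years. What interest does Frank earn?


Use the formula I = P x R x T / 100
P x R x T = 200 x 6 x 3 = 3600
I = 3600 / 100 = $36

$36


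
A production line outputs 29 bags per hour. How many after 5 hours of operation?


Production rate: 29 bags per hour
Time: 5 hours
Total: 29 x 5 = 145 bags

145 bags


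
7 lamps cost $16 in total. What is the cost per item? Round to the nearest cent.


Total cost: $16
Number of items: 7
Unit price: $16 / 7 = $2.2857... ≈ $2.29

$2.29


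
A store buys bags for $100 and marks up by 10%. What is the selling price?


Calculate the markup amount:
10% of $100 = $10
Add to cost:
$100 + $10 = $110

$110


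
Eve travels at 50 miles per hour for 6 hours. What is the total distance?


Use the formula: distance = speed x time
Speed = 50 mph, Time = 6 hours
50 x 6 = 300 miles

300 miles


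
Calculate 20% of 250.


Convert percentage to decimal:
20% = 0.2
Multiply:
250 x 0.2 = 50

50


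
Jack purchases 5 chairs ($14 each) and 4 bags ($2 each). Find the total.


Cost of chairs:
5 x $14 = $70
Cost of bags:
4 x $2 = $8
Add both:
$70 + $8 = $78

$78


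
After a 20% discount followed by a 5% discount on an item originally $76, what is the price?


First discount:
20% of $76 = $15.20
Price after first discount:
$76 - $15.20 = $60.80
Second discount:
5% of $60.80 = $3.04
Final price:
$60.80 - $3.04 = $57.76

$57.76


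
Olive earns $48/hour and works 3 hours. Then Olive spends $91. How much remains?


Calculate earnings:
3 x $48 = $144
Subtract spending:
$144 - $91 = $53

$53


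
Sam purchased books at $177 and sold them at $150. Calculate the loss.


Selling price = $150
Cost price = $177
Loss = cost price - selling price:
Loss = $177 - $150 = $27

$27


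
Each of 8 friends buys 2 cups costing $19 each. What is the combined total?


Cost per person:
2 x $19 = $38
Group total:
8 x $38 = $304

$304


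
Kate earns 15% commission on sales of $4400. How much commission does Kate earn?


Convert rate to decimal:
15% = 0.15
Multiply by sales:
$4400 x 0.15 = $660

$660


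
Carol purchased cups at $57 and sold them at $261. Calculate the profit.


Selling price = $261
Cost price = $57
Profit = selling price - cost price:
Profit = $261 - $57 = $204

$204


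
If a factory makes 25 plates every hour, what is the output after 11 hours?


Production rate: 25 plates per hour
Time: 11 hours
Total: 25 x 11 = 275 plates

275 plates


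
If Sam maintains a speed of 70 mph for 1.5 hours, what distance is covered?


Use the formula: distance = speed x time
Speed = 70 mph, Time = 1.5 hours
70 x 1.5 = 105 miles

105 miles


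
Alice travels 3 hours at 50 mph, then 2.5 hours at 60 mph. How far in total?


Leg 1 distance:
50 x 3 = 150 miles
Leg 2 distance:
60 x 2.5 = 150 miles
Total distance:
150 + 150 = 300 miles

300 miles


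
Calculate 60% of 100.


Convert percentage to decimal:
60% = 0.6
Multiply:
100 x 0.6 = 60

60


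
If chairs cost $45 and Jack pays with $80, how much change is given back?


Start with the amount paid:
$80
Subtract the price:
$80 - $45 = $35

$35


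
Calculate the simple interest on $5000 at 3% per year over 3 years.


Use the formula I = P x R x T / 100
P x R x T = 5000 x 3 x 3 = 45000
I = 45000 / 100 = $450

$450


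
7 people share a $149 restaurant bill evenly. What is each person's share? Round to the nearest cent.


Total bill: $149
Number of people: 7
Each pays: $149 / 7 = $21.2857... ≈ $21.29

$21.29


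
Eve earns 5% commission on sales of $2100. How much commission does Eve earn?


Convert rate to decimal:
5% = 0.05
Multiply by sales:
$2100 x 0.05 = $105

$105


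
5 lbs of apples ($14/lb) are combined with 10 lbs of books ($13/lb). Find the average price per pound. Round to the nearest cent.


Cost of apples:
5 x $14 = $70
Cost of books:
10 x $13 = $130
Total cost: $70 + $130 = $200
Total weight: 15 lbs
Average: $200 / 15 = $13.3333... ≈ $13.33/lb

$13.33/lb


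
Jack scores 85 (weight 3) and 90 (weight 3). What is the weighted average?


Weighted sum:
3 x 85 + 3 x 90 = 525
Total weight:
3 + 3 = 6
Weighted average:
525 / 6 = 87.5

87.5


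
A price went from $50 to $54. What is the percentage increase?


Find the absolute change:
|54 - 50| = 4
Divide by original and multiply by 100:
4 / 50 x 100 = 8%

8%


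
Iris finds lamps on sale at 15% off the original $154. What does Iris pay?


Calculate the discount amount:
15% of $154 = $23.10
Subtract from original:
$154 - $23.10 = $130.90

$130.90


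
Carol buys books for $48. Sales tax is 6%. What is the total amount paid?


Calculate the tax:
6% of $48 = $2.88
Add tax to price:
$48 + $2.88 = $50.88

$50.88


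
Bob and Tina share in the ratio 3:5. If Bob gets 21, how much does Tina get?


Find the multiplier:
21 / 3 = 7
Apply to Tina's share:
5 x 7 = 35

35


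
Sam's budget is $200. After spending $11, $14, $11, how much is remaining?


Add up expenses:
$11 + $14 + $11 = $36
Subtract from budget:
$200 - $36 = $164

$164


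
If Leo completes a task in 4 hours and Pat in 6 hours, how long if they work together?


Leo's rate: 1/4 of the job per hour
Pat's rate: 1/6 of the job per hour
Combined rate: 1/4 + 1/6 = 5/12 per hour
Time = 1 / (5/12) = 12/5 = 2.4 hours

2.4 hours


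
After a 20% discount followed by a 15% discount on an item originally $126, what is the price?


First discount:
20% of $126 = $25.20
Price after first discount:
$126 - $25.20 = $100.80
Second discount:
15% of $100.80 = $15.12
Final price:
$100.80 - $15.12 = $85.68

$85.68


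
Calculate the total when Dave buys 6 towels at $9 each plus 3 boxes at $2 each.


Cost of towels:
6 x $9 = $54
Cost of boxes:
3 x $2 = $6
Add both:
$54 + $6 = $60

$60


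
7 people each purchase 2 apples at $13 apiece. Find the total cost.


Cost per person:
2 x $13 = $26
Group total:
7 x $26 = $182

$182


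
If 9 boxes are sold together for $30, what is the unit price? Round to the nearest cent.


Total cost: $30
Number of items: 9
Unit price: $30 / 9 = $3.3333... ≈ $3.33

$3.33


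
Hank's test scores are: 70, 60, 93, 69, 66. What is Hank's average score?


Add the scores:
70 + 60 + 93 + 69 + 66 = 358
Divide by the number of tests:
358 / 5 = 71.6

71.6


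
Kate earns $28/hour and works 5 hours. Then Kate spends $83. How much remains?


Calculate earnings:
5 x $28 = $140
Subtract spending:
$140 - $83 = $57

$57


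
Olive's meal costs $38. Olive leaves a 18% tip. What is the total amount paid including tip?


Calculate the tip:
18% of $38 = $6.84
Add tip to meal cost:
$38 + $6.84 = $44.84

$44.84


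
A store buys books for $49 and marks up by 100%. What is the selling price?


Calculate the markup amount:
100% of $49 = $49
Add to cost:
$49 + $49 = $98

$98


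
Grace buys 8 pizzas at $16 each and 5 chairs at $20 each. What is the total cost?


Cost of pizzas:
8 x $16 = $128
Cost of chairs:
5 x $20 = $100
Add both:
$128 + $100 = $228

$228


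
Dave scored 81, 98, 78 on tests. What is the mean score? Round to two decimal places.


Add the scores:
81 + 98 + 78 = 257
Divide by the number of tests:
257 / 3 = 85.6666... ≈ 85.67

85.67


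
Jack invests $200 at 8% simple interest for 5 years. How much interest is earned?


Use the formula I = P x R x T / 100
P x R x T = 200 x 8 x 5 = 8000
I = 8000 / 100 = $80

$80


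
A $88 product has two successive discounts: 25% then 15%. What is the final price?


First discount:
25% of $88 = $22
Price after first discount:
$88 - $22 = $66
Second discount:
15% of $66 = $9.90
Final price:
$66 - $9.90 = $56.10

$56.10


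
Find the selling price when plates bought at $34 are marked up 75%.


Calculate the markup amount:
75% of $34 = $25.50
Add to cost:
$34 + $25.50 = $59.50

$59.50


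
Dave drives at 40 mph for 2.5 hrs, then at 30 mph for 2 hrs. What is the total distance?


Leg 1 distance:
40 x 2.5 = 100 miles
Leg 2 distance:
30 x 2 = 60 miles
Total distance:
100 + 60 = 160 miles

160 miles


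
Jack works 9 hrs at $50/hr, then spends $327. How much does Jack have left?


Calculate earnings:
9 x $50 = $450
Subtract spending:
$450 - $327 = $123

$123


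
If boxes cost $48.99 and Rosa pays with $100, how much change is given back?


Start with the amount paid:
$100
Subtract the price:
$100 - $48.99 = $51.01

$51.01


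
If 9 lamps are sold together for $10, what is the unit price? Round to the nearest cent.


Total cost: $10
Number of items: 9
Unit price: $10 / 9 = $1.1111... ≈ $1.11

$1.11


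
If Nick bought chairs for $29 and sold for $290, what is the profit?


Selling price = $290
Cost price = $29
Profit = selling price - cost price:
Profit = $290 - $29 = $261

$261


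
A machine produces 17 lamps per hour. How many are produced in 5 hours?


Production rate: 17 lamps per hour
Time: 5 hours
Total: 17 x 5 = 85 lamps

85 lamps


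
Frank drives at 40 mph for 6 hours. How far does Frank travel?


Use the formula: distance = speed x time
Speed = 40 mph, Time = 6 hours
40 x 6 = 240 miles

240 miles


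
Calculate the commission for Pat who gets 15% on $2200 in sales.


Convert rate to decimal:
15% = 0.15
Multiply by sales:
$2200 x 0.15 = $330

$330


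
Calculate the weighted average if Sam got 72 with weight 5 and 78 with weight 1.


Weighted sum:
5 x 72 + 1 x 78 = 438
Total weight:
5 + 1 = 6
Weighted average:
438 / 6 = 73

73


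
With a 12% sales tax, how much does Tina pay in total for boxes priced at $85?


Calculate the tax:
12% of $85 = $10.20
Add tax to price:
$85 + $10.20 = $95.20

$95.20


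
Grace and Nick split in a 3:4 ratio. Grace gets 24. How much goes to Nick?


Find the multiplier:
24 / 3 = 8
Apply to Nick's share:
4 x 8 = 32

32


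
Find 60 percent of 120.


Convert percentage to decimal:
60% = 0.6
Multiply:
120 x 0.6 = 72

72


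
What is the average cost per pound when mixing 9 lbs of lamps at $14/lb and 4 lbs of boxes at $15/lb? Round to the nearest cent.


Cost of lamps:
9 x $14 = $126
Cost of boxes:
4 x $15 = $60
Total cost: $126 + $60 = $186
Total weight: 13 lbs
Average: $186 / 13 = $14.3076... ≈ $14.31/lb

$14.31/lb


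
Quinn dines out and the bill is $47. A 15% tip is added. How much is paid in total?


Calculate the tip:
15% of $47 = $7.05
Add tip to meal cost:
$47 + $7.05 = $54.05

$54.05


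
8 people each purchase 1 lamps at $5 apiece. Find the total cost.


Cost per person:
1 x $5 = $5
Group total:
8 x $5 = $40

$40


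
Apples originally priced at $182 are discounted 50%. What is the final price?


Calculate the discount amount:
50% of $182 = $91
Subtract from original:
$182 - $91 = $91

$91


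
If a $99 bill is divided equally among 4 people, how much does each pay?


Total bill: $99
Number of people: 4
Each pays: $99 / 4 = $24.75

$24.75


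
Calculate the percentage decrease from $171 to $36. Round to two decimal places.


Find the absolute change:
|36 - 171| = 135
Divide by original and multiply by 100:
135 / 171 x 100 = 78.9473...% ≈ 78.95%

78.95%


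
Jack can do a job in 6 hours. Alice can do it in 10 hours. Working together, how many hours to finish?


Jack's rate: 1/6 of the job per hour
Alice's rate: 1/10 of the job per hour
Combined rate: 1/6 + 1/10 = 4/15 per hour
Time = 1 / (4/15) = 15/4 = 3.75 hours

3.75 hours


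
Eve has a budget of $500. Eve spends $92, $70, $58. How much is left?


Add up expenses:
$92 + $70 + $58 = $220
Subtract from budget:
$500 - $220 = $280

$280


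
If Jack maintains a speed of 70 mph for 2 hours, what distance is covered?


Use the formula: distance = speed x time
Speed = 70 mph, Time = 2 hours
70 x 2 = 140 miles

140 miles


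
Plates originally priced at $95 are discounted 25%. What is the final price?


Calculate the discount amount:
25% of $95 = $23.75
Subtract from original:
$95 - $23.75 = $71.25

$71.25


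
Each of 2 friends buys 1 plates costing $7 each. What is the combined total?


Cost per person:
1 x $7 = $7
Group total:
2 x $7 = $14

$14


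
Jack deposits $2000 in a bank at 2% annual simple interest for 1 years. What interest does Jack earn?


Use the formula I = P x R x T / 100
P x R x T = 2000 x 2 x 1 = 4000
I = 4000 / 100 = $40

$40


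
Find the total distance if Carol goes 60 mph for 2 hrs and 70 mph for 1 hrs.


Leg 1 distance:
60 x 2 = 120 miles
Leg 2 distance:
70 x 1 = 70 miles
Total distance:
120 + 70 = 190 miles

190 miles


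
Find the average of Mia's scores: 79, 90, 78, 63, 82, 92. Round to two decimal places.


Add the scores:
79 + 90 + 78 + 63 + 82 + 92 = 484
Divide by the number of tests:
484 / 6 = 80.6666... ≈ 80.67

80.67


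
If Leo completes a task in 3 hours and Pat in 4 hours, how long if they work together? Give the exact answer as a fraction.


Leo's rate: 1/3 of the job per hour
Pat's rate: 1/4 of the job per hour
Combined rate: 1/3 + 1/4 = 7/12 per hour
Time = 1 / (7/12) = 12/7 hours (≈ 1.71 hours)

12/7 hours


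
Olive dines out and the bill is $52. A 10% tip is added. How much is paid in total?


Calculate the tip:
10% of $52 = $5.20
Add tip to meal cost:
$52 + $5.20 = $57.20

$57.20


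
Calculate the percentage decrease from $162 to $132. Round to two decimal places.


Find the absolute change:
|132 - 162| = 30
Divide by original and multiply by 100:
30 / 162 x 100 = 18.5185...% ≈ 18.52%

18.52%


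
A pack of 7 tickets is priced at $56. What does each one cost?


Total cost: $56
Number of items: 7
Unit price: $56 / 7 = $8

$8


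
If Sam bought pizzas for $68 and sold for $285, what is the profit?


Selling price = $285
Cost price = $68
Profit = selling price - cost price:
Profit = $285 - $68 = $217

$217


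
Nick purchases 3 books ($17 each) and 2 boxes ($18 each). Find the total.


Cost of books:
3 x $17 = $51
Cost of boxes:
2 x $18 = $36
Add both:
$51 + $36 = $87

$87


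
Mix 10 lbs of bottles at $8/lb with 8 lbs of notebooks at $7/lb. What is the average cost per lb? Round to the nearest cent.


Cost of bottles:
10 x $8 = $80
Cost of notebooks:
8 x $7 = $56
Total cost: $80 + $56 = $136
Total weight: 18 lbs
Average: $136 / 18 = $7.5555... ≈ $7.56/lb

$7.56/lb


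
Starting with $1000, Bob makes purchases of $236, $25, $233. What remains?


Add up expenses:
$236 + $25 + $233 = $494
Subtract from budget:
$1000 - $494 = $506

$506


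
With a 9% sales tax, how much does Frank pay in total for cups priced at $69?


Calculate the tax:
9% of $69 = $6.21
Add tax to price:
$69 + $6.21 = $75.21

$75.21
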